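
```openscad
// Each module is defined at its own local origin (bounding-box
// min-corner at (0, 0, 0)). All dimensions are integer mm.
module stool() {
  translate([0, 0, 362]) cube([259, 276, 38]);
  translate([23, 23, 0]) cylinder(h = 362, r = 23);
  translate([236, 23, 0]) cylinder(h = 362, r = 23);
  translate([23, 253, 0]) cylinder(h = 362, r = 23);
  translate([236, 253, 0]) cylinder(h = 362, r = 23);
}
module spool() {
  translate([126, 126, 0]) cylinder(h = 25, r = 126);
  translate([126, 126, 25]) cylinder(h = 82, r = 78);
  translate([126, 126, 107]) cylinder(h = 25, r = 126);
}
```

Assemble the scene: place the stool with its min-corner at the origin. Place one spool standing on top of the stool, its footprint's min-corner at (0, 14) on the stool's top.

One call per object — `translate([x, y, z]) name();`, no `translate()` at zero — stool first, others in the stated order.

stool();
translate([0, 14, 400]) spool();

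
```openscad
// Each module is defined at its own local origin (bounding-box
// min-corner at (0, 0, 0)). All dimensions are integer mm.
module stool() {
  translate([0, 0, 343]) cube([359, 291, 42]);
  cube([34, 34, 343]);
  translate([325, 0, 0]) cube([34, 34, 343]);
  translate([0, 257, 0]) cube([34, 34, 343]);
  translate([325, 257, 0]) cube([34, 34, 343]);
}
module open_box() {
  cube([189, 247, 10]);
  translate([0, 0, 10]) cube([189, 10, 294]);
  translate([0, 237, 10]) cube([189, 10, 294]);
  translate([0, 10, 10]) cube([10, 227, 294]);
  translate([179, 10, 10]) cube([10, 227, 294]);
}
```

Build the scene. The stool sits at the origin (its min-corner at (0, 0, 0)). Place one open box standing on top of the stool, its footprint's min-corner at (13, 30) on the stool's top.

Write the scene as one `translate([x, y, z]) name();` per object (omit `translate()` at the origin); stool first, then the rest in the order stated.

stool();
translate([13, 30, 385]) open_box();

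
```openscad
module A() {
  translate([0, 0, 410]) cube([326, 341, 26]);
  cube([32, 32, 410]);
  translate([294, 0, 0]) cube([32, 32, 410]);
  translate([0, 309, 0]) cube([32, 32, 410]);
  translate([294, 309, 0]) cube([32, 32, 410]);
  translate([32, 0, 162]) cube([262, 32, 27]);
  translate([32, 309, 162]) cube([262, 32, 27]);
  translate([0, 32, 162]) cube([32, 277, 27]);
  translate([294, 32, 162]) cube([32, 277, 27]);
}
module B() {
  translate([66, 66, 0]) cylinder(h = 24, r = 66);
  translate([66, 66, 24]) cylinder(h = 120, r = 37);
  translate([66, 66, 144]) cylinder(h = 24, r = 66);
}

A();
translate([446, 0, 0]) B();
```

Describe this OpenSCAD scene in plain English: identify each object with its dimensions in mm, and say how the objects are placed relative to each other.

A is a four-legged stool. The seat is a 326×341×26 mm slab whose top surface is at z = 436 mm; four square legs, each 32×32 mm in cross-section, run from the floor (z = 0) to the underside of the seat, each flush with a corner of the seat. Four stretchers, 32 mm wide and 27 mm tall, connect adjacent legs with their undersides at z = 162 mm, each running between the inner faces of the legs it joins and aligned with the legs' outer faces on the other axis.

B is a spool: two coaxial disc flanges of radius 66 mm and thickness 24 mm, joined by a core cylinder of radius 37 mm and height 120 mm. The lower flange rests on z = 0 and the three cylinders share a vertical axis.

The spool is on the floor beside the stool on its +x side.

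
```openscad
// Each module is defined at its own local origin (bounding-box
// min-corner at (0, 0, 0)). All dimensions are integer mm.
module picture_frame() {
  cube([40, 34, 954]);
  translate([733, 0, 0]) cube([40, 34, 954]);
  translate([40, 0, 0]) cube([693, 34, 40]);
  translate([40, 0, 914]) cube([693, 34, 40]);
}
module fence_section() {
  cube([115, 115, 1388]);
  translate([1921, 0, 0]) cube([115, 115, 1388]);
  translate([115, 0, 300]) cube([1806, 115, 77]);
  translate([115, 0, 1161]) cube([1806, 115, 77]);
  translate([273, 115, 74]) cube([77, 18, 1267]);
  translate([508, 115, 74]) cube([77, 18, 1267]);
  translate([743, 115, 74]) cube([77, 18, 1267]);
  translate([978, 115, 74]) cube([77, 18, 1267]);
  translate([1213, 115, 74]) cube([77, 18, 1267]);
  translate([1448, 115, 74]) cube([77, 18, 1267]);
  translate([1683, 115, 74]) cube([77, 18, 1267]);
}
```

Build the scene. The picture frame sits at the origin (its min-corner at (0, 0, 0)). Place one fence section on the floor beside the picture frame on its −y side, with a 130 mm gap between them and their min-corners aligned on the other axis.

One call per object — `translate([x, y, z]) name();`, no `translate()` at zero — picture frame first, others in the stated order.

picture_frame();
translate([0, -263, 0]) fence_section();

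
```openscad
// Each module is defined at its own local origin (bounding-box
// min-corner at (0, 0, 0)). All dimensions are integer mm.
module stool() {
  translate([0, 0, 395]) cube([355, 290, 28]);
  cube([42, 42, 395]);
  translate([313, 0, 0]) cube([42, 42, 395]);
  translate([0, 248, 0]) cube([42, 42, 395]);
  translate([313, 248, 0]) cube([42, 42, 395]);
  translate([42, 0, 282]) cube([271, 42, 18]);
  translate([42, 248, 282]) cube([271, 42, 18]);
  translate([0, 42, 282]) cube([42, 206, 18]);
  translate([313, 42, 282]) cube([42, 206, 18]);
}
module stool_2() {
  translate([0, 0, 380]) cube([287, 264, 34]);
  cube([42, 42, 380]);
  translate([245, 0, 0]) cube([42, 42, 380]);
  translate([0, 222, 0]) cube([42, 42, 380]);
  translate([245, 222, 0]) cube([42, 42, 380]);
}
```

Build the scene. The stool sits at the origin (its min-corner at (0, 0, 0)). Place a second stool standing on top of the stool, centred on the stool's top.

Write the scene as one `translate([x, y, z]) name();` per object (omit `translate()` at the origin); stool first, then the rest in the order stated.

stool();
translate([34, 13, 423]) stool_2();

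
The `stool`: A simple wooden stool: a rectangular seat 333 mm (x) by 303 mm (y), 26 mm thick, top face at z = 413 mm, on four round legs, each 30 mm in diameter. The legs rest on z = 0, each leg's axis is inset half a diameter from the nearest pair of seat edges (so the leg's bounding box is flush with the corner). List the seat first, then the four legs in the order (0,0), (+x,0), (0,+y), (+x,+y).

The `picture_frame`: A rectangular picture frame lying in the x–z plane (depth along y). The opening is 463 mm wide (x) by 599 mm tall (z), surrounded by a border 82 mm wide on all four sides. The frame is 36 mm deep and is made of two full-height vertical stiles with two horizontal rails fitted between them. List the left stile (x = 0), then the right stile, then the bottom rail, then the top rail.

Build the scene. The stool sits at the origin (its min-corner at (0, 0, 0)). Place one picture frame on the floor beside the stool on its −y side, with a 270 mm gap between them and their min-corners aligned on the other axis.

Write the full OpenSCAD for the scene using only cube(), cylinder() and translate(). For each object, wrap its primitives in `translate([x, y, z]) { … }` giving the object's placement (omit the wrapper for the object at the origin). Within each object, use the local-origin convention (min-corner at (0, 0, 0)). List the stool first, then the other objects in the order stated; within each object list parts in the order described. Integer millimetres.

translate([0, 0, 387]) cube([333, 303, 26]);
translate([15, 15, 0]) cylinder(h = 387, r = 15);
translate([318, 15, 0]) cylinder(h = 387, r = 15);
translate([15, 288, 0]) cylinder(h = 387, r = 15);
translate([318, 288, 0]) cylinder(h = 387, r = 15);
translate([0, -306, 0]) {
  cube([82, 36, 763]);
  translate([545, 0, 0]) cube([82, 36, 763]);
  translate([82, 0, 0]) cube([463, 36, 82]);
  translate([82, 0, 681]) cube([463, 36, 82]);
}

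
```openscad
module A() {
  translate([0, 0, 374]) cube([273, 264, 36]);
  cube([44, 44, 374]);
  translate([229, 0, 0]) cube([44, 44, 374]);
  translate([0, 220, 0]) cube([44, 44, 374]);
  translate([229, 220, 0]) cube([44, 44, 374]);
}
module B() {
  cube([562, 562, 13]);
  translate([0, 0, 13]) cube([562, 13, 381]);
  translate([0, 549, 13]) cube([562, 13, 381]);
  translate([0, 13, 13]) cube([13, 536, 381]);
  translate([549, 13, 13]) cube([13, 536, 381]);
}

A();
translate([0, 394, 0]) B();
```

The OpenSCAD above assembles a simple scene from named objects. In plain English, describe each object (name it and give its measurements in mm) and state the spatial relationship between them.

A is a four-legged stool. The seat is 273×264 mm, 36 mm thick, top at z = 410 mm. It stands on four square legs, each 44×44 mm in cross-section, from z = 0 to the seat underside, each flush with a corner of the seat.

B is an open-topped rectangular box: outside dimensions 562×562×394 mm, with a uniform wall and base thickness of 13 mm. The base is a full 562×562 slab on the floor; four walls sit on top of the base. The front and back walls (the −y and +y sides) span the full width; the two side walls fit between them.

The open box is on the floor beside the stool on its +y side.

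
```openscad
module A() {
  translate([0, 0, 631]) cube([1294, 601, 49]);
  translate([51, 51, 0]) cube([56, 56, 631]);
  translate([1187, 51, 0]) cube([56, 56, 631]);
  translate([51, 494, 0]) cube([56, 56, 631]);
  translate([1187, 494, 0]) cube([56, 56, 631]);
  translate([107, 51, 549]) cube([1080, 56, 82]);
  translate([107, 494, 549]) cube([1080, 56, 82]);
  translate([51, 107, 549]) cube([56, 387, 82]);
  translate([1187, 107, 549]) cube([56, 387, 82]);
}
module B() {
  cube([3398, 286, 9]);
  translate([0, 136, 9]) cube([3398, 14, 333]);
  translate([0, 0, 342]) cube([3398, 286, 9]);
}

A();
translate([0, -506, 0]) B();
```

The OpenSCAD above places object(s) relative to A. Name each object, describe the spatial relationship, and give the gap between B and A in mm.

A is a table. B is an I-beam. The I-beam is on the floor beside the table on its −y side. The gap between the I-beam and the table is 220 mm.

The I-beam's nearest face is 220 mm from the table's −y face.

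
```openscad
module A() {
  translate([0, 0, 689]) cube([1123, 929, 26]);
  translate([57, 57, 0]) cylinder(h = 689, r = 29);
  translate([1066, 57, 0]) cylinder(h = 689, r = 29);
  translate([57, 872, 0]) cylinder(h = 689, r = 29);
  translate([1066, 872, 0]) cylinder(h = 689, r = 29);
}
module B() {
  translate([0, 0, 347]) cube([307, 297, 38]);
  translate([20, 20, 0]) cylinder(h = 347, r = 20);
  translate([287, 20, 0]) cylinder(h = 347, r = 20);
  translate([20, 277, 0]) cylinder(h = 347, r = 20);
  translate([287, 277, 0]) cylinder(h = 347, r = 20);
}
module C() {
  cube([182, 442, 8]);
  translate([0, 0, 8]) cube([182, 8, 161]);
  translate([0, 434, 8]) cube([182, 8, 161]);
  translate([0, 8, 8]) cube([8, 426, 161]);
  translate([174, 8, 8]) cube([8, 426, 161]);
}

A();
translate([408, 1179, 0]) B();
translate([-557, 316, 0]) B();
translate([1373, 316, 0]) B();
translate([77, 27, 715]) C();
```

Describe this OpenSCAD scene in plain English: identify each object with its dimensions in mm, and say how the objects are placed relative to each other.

A is a rectangular dining table. The top is 1123×929×26 mm with its upper surface at z = 715 mm. It stands on four round legs of 58 mm diameter, each leg's bounding box inset 28 mm from the nearest pair of top edges, running from the floor to the underside of the top.

B is a four-legged stool. The seat is 307×297 mm, 38 mm thick, top at z = 385 mm. It stands on four round legs, each 40 mm in diameter, from z = 0 to the seat underside, each leg's axis is inset half a diameter from the nearest pair of seat edges (so the leg's bounding box is flush with the corner).

C is an open storage box with external size 182×442×169 mm and wall thickness 8 mm (the base is also 8 mm thick). The base covers the whole footprint; the four walls stand on the base, with the y-facing walls full-width and the x-facing walls fitting between their inner faces.

Three stools sit around the table at the +y, −x, +x sides. The open box is on top of the table.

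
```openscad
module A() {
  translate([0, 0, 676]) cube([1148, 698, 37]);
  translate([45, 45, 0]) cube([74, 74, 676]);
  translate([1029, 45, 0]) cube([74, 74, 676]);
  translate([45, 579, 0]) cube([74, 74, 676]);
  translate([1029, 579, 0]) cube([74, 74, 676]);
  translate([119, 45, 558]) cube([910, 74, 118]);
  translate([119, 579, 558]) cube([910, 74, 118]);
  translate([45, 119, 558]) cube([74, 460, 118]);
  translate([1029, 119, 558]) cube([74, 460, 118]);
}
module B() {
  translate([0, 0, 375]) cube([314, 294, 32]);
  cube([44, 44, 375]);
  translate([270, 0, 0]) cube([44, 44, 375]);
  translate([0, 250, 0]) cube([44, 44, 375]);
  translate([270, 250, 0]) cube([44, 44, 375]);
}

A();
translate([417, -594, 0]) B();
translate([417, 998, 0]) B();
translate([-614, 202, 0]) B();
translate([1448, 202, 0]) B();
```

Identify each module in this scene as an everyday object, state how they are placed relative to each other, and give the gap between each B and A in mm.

A is a table. B is a stool. Four stools sit around the table at the −y, +y, −x, +x sides. The gap between each stool and the table is 300 mm.

Each stool's nearest face is 300 mm from the table's bounding box.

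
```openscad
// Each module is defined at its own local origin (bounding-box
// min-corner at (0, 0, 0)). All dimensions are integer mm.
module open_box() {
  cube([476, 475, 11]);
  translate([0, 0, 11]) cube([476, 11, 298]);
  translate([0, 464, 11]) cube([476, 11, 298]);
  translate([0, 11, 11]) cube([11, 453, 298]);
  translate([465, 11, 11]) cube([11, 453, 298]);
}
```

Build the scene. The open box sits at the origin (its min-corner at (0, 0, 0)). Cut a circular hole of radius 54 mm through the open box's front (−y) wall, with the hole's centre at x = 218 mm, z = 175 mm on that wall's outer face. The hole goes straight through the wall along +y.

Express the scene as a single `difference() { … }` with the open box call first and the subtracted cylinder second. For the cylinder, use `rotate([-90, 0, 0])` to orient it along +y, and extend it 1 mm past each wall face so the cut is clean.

difference() {
  open_box();
  translate([218, -1, 175]) rotate([-90, 0, 0]) cylinder(h = 13, r = 54);
}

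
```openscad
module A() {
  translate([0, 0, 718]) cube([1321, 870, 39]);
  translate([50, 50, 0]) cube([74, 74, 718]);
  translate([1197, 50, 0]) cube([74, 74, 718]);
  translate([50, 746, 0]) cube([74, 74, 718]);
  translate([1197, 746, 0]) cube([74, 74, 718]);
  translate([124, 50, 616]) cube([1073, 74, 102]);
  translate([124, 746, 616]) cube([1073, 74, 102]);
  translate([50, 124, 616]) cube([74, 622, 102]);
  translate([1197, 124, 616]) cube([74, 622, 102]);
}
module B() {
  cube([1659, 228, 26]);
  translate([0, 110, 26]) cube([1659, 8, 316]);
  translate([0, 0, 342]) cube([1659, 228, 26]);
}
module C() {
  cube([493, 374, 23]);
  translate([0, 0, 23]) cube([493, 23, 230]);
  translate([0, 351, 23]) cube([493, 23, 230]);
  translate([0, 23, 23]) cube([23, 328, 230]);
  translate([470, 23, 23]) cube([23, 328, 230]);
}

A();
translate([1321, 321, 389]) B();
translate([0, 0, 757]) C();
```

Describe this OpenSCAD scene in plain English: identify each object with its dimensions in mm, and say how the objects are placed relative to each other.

A is a rectangular dining table. The top is 1321×870×39 mm with its upper surface at z = 757 mm. It stands on four 74×74 mm square legs, each inset 50 mm from the nearest pair of top edges, running from the floor to the underside of the top. Four apron rails, 74 mm thick and 102 mm tall, run between adjacent legs with their top edges flush with the underside of the top and their outer faces flush with the legs' outer faces.

B is an I-beam lying along x, 1659 mm long. Overall section height 368 mm. Two flanges 228 mm wide (y) and 26 mm thick, one on the floor and one at the top; a web 8 mm thick runs between them, centred on the flange width.

C is an open storage box with external size 493×374×253 mm and wall thickness 23 mm (the base is also 23 mm thick). The base covers the whole footprint; the four walls stand on the base, with the y-facing walls full-width and the x-facing walls fitting between their inner faces.

The I-beam is beside the table with their tops flush at z = 757. The open box is on top of the table.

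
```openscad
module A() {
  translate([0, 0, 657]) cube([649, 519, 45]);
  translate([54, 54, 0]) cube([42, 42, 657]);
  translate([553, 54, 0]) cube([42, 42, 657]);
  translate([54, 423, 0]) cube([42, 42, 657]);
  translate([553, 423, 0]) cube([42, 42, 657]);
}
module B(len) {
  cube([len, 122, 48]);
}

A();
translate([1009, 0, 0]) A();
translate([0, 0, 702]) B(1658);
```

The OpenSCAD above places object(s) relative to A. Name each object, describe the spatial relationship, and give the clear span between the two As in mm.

Second table starts at x = 1009; first ends at x = 649; clear span = 1009 − 649 = 360 mm.

A is a table. B is a beam. A beam spans the tops of two tables. The clear span between the two tables is 360 mm.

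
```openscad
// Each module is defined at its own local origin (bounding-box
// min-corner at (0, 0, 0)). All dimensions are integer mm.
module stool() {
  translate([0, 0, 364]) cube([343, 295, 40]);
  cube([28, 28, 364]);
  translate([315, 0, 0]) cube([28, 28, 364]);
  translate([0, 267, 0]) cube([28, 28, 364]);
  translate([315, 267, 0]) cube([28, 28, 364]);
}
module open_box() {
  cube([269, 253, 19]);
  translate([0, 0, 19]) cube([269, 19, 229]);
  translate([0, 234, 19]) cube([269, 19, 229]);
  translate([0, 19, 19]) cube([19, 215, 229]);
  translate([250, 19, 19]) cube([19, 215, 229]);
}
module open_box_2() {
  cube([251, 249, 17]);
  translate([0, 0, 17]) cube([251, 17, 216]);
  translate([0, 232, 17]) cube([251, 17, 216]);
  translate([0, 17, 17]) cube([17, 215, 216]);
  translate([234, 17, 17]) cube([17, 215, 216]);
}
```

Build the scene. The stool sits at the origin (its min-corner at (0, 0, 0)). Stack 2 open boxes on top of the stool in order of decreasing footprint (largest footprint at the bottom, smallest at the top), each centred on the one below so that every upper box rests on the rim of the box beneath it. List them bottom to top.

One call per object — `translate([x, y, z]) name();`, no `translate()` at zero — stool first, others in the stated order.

stool();
translate([37, 21, 404]) open_box();
translate([46, 23, 652]) open_box_2();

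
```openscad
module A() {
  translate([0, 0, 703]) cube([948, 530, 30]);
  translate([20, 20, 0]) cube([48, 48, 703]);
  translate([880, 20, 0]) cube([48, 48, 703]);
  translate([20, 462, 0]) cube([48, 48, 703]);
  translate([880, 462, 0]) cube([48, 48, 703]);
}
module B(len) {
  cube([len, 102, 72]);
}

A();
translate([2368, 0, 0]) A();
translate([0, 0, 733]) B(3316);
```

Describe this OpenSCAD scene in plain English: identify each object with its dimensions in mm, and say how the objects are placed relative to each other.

A is a table: top 948 mm (x) × 530 mm (y), 30 mm thick, upper face at z = 733 mm, on four 48×48 mm square legs, each inset 20 mm from the nearest pair of top edges, running from z = 0 to the bottom of the top.

B is a rectangular beam 3316 mm long (x), 102 mm deep (y), 72 mm thick (z).

The beam spans the tops of two tables placed 1420 mm apart, resting at z = 733 mm.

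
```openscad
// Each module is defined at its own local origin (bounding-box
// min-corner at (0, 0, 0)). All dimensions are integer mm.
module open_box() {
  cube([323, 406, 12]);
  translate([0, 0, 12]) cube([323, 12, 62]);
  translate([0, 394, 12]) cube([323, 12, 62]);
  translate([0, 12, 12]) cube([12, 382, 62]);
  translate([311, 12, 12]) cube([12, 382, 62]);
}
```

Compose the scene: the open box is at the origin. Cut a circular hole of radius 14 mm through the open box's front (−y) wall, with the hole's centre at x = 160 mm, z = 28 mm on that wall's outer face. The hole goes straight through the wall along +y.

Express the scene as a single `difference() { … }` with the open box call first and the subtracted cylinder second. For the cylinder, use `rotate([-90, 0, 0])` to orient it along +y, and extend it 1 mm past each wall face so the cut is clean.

difference() {
  open_box();
  translate([160, -1, 28]) rotate([-90, 0, 0]) cylinder(h = 14, r = 14);
}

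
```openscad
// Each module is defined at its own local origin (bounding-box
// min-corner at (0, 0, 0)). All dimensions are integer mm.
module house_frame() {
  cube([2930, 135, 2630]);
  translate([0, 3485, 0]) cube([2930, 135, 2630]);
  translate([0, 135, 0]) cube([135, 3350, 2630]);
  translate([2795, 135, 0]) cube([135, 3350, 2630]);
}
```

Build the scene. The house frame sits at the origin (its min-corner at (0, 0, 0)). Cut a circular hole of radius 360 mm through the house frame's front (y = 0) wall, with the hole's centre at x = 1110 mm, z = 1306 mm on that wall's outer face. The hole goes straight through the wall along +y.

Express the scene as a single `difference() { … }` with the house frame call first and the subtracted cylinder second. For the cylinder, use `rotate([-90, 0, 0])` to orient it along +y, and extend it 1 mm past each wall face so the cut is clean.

difference() {
  house_frame();
  translate([1110, -1, 1306]) rotate([-90, 0, 0]) cylinder(h = 137, r = 360);
}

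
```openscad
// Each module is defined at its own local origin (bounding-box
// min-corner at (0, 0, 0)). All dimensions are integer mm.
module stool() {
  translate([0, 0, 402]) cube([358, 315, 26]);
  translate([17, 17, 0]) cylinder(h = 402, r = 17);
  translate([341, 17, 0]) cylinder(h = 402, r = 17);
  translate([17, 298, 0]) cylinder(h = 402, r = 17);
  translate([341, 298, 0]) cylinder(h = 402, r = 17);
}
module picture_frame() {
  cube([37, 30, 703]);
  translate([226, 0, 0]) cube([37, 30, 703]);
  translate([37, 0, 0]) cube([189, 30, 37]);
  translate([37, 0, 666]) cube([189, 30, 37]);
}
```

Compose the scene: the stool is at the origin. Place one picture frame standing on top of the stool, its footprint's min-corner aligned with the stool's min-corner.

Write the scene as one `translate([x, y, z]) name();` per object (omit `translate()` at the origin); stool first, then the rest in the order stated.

stool();
translate([0, 0, 428]) picture_frame();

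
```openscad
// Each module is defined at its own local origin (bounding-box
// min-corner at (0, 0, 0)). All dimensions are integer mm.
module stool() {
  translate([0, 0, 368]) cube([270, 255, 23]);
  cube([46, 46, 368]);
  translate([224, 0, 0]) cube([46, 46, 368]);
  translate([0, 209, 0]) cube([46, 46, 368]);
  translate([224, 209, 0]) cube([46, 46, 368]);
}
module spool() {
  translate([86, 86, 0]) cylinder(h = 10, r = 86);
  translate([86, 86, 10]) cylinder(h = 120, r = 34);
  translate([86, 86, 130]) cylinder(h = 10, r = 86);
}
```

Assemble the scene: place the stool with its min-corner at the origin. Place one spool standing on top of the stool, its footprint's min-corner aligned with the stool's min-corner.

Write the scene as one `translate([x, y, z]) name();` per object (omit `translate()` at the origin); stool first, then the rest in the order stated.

stool();
translate([0, 0, 391]) spool();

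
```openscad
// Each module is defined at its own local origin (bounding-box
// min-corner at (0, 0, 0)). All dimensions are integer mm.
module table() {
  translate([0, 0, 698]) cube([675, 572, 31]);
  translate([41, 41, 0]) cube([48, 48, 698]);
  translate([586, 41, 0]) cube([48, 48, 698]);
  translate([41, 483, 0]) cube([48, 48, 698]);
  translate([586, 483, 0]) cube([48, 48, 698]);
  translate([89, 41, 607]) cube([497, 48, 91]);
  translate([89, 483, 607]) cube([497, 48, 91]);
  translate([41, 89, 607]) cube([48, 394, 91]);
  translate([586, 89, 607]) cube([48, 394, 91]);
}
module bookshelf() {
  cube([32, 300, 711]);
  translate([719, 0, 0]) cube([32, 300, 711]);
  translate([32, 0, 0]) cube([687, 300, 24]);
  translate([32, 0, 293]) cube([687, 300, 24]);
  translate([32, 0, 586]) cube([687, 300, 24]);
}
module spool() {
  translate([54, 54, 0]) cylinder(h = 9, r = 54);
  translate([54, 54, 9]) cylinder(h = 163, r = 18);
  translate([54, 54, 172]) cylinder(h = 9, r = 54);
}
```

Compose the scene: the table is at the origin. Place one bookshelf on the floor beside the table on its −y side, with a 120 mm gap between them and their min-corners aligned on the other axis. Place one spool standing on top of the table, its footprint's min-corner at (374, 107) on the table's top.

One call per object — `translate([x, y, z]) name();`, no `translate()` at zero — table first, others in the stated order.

table();
translate([0, -420, 0]) bookshelf();
translate([374, 107, 729]) spool();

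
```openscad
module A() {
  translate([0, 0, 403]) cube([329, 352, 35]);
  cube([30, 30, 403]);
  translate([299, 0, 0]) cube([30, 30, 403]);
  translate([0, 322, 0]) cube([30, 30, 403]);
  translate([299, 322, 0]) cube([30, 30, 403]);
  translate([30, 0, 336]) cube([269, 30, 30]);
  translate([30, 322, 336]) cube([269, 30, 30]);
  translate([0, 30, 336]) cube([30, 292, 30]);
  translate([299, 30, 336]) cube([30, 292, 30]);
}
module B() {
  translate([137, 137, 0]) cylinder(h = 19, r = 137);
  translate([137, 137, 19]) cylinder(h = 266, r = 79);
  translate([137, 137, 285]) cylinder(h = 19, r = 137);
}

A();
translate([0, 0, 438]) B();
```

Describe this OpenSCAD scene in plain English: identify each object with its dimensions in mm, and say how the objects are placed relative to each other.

A is a four-legged stool. The seat is a 329×352×35 mm slab whose top surface is at z = 438 mm; four square legs, each 30×30 mm in cross-section, run from the floor (z = 0) to the underside of the seat, each flush with a corner of the seat. Four stretchers, 30 mm wide and 30 mm tall, connect adjacent legs with their undersides at z = 336 mm, each running between the inner faces of the legs it joins and aligned with the legs' outer faces on the other axis.

B is a spool: two coaxial disc flanges of radius 137 mm and thickness 19 mm, joined by a core cylinder of radius 79 mm and height 266 mm. The lower flange rests on z = 0 and the three cylinders share a vertical axis.

The spool is on top of the stool.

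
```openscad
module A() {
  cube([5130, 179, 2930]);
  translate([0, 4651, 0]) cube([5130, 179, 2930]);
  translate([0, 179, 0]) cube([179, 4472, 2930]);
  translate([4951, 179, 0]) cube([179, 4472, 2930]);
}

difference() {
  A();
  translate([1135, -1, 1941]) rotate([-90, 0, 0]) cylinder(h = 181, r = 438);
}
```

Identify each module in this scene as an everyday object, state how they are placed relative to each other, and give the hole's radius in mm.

The subtracted cylinder has r = 438 mm.

A is a house frame. The house frame has a circular hole through its front wall. The hole's radius is 438 mm.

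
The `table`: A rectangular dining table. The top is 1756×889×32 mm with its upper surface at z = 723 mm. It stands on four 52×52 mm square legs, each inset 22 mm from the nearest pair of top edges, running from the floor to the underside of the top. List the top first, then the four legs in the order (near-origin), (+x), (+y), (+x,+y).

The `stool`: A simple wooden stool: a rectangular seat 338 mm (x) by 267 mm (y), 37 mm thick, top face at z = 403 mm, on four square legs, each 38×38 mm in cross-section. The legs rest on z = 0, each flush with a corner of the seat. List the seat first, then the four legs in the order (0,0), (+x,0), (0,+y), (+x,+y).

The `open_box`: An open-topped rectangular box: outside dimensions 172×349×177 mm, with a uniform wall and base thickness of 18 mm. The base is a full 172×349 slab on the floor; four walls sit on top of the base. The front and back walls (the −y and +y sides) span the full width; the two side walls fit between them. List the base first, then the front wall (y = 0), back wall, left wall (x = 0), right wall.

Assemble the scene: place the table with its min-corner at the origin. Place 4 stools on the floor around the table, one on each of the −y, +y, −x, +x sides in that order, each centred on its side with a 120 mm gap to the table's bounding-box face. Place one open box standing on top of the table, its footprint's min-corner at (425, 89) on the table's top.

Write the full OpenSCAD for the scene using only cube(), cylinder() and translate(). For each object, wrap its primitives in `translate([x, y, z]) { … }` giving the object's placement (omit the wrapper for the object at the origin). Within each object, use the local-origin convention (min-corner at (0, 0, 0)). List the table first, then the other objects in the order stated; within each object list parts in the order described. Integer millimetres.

translate([0, 0, 691]) cube([1756, 889, 32]);
translate([22, 22, 0]) cube([52, 52, 691]);
translate([1682, 22, 0]) cube([52, 52, 691]);
translate([22, 815, 0]) cube([52, 52, 691]);
translate([1682, 815, 0]) cube([52, 52, 691]);
translate([709, -387, 0]) {
  translate([0, 0, 366]) cube([338, 267, 37]);
  cube([38, 38, 366]);
  translate([300, 0, 0]) cube([38, 38, 366]);
  translate([0, 229, 0]) cube([38, 38, 366]);
  translate([300, 229, 0]) cube([38, 38, 366]);
}
translate([709, 1009, 0]) {
  translate([0, 0, 366]) cube([338, 267, 37]);
  cube([38, 38, 366]);
  translate([300, 0, 0]) cube([38, 38, 366]);
  translate([0, 229, 0]) cube([38, 38, 366]);
  translate([300, 229, 0]) cube([38, 38, 366]);
}
translate([-458, 311, 0]) {
  translate([0, 0, 366]) cube([338, 267, 37]);
  cube([38, 38, 366]);
  translate([300, 0, 0]) cube([38, 38, 366]);
  translate([0, 229, 0]) cube([38, 38, 366]);
  translate([300, 229, 0]) cube([38, 38, 366]);
}
translate([1876, 311, 0]) {
  translate([0, 0, 366]) cube([338, 267, 37]);
  cube([38, 38, 366]);
  translate([300, 0, 0]) cube([38, 38, 366]);
  translate([0, 229, 0]) cube([38, 38, 366]);
  translate([300, 229, 0]) cube([38, 38, 366]);
}
translate([425, 89, 723]) {
  cube([172, 349, 18]);
  translate([0, 0, 18]) cube([172, 18, 159]);
  translate([0, 331, 18]) cube([172, 18, 159]);
  translate([0, 18, 18]) cube([18, 313, 159]);
  translate([154, 18, 18]) cube([18, 313, 159]);
}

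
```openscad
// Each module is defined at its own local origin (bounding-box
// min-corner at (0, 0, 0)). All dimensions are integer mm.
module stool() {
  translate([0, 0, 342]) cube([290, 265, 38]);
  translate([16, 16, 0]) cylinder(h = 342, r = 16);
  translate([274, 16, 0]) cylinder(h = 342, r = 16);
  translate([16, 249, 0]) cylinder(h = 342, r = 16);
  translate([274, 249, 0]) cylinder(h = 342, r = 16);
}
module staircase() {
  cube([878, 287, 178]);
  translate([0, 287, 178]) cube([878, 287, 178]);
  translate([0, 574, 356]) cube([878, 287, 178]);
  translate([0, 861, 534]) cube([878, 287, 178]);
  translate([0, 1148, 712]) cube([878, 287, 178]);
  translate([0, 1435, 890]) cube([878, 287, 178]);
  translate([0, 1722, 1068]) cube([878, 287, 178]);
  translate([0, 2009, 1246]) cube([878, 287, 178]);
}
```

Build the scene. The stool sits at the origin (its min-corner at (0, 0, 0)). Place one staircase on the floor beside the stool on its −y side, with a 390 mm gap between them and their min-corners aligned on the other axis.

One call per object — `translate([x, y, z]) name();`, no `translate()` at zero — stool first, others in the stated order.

stool();
translate([0, -2686, 0]) staircase();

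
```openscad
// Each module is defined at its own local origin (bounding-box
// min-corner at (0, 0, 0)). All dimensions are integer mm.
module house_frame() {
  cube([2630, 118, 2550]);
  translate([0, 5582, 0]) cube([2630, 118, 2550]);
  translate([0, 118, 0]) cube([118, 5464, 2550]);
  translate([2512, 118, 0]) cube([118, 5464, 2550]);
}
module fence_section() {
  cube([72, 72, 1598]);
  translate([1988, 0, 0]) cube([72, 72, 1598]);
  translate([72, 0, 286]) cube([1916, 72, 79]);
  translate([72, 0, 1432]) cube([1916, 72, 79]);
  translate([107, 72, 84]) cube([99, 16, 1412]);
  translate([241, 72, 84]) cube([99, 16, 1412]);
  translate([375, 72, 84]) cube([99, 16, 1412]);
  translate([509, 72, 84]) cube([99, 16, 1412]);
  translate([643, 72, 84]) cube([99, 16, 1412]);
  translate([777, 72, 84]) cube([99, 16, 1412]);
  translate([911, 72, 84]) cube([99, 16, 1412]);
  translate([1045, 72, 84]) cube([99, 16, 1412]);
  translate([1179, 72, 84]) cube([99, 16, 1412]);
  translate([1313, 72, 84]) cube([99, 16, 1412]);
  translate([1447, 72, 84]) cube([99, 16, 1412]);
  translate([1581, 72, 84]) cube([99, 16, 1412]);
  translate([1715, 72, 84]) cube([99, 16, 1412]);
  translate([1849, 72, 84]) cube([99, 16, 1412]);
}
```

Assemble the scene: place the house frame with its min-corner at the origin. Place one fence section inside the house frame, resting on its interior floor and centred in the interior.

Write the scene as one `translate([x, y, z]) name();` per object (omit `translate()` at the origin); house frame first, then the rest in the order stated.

house_frame();
translate([285, 2806, 0]) fence_section();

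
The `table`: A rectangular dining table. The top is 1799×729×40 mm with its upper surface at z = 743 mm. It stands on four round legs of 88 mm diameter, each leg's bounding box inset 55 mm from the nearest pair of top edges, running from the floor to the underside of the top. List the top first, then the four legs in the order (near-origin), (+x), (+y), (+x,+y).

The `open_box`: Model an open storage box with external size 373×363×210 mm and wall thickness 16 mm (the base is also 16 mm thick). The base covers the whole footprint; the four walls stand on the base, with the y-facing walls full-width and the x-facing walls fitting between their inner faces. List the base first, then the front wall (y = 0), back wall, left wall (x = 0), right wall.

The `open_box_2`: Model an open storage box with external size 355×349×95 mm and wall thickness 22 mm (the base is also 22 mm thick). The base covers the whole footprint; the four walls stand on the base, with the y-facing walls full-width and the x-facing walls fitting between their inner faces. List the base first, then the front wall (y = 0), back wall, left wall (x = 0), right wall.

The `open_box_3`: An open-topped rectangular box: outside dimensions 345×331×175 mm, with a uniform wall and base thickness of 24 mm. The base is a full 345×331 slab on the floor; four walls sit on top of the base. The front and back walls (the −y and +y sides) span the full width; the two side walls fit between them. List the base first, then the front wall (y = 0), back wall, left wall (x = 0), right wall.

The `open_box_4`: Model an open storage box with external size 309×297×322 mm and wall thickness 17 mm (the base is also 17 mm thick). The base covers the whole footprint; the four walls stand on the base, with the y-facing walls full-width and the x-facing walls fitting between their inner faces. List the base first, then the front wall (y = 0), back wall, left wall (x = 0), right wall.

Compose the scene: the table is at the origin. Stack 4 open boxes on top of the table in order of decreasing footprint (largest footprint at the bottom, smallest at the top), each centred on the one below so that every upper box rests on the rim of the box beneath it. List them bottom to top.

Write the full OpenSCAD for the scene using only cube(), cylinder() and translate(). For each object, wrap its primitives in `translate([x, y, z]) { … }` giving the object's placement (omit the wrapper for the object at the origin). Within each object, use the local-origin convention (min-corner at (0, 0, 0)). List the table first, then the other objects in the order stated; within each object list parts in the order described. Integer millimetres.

translate([0, 0, 703]) cube([1799, 729, 40]);
translate([99, 99, 0]) cylinder(h = 703, r = 44);
translate([1700, 99, 0]) cylinder(h = 703, r = 44);
translate([99, 630, 0]) cylinder(h = 703, r = 44);
translate([1700, 630, 0]) cylinder(h = 703, r = 44);
translate([713, 183, 743]) {
  cube([373, 363, 16]);
  translate([0, 0, 16]) cube([373, 16, 194]);
  translate([0, 347, 16]) cube([373, 16, 194]);
  translate([0, 16, 16]) cube([16, 331, 194]);
  translate([357, 16, 16]) cube([16, 331, 194]);
}
translate([722, 190, 953]) {
  cube([355, 349, 22]);
  translate([0, 0, 22]) cube([355, 22, 73]);
  translate([0, 327, 22]) cube([355, 22, 73]);
  translate([0, 22, 22]) cube([22, 305, 73]);
  translate([333, 22, 22]) cube([22, 305, 73]);
}
translate([727, 199, 1048]) {
  cube([345, 331, 24]);
  translate([0, 0, 24]) cube([345, 24, 151]);
  translate([0, 307, 24]) cube([345, 24, 151]);
  translate([0, 24, 24]) cube([24, 283, 151]);
  translate([321, 24, 24]) cube([24, 283, 151]);
}
translate([745, 216, 1223]) {
  cube([309, 297, 17]);
  translate([0, 0, 17]) cube([309, 17, 305]);
  translate([0, 280, 17]) cube([309, 17, 305]);
  translate([0, 17, 17]) cube([17, 263, 305]);
  translate([292, 17, 17]) cube([17, 263, 305]);
}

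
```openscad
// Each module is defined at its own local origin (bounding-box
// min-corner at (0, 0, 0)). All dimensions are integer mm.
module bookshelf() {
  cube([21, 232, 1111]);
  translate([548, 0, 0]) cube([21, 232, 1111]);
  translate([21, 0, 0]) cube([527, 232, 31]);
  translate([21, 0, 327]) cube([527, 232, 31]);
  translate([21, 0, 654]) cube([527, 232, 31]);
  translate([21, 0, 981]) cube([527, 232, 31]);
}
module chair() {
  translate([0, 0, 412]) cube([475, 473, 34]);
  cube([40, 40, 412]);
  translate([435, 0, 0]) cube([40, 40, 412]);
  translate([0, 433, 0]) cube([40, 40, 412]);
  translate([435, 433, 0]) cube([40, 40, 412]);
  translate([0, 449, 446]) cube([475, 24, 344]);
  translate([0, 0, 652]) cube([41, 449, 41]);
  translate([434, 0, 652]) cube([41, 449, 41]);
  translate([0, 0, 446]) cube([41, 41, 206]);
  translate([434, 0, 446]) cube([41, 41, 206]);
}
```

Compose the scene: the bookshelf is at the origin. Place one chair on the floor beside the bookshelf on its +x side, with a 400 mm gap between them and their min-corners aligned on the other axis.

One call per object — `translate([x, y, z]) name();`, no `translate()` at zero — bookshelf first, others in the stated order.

bookshelf();
translate([969, 0, 0]) chair();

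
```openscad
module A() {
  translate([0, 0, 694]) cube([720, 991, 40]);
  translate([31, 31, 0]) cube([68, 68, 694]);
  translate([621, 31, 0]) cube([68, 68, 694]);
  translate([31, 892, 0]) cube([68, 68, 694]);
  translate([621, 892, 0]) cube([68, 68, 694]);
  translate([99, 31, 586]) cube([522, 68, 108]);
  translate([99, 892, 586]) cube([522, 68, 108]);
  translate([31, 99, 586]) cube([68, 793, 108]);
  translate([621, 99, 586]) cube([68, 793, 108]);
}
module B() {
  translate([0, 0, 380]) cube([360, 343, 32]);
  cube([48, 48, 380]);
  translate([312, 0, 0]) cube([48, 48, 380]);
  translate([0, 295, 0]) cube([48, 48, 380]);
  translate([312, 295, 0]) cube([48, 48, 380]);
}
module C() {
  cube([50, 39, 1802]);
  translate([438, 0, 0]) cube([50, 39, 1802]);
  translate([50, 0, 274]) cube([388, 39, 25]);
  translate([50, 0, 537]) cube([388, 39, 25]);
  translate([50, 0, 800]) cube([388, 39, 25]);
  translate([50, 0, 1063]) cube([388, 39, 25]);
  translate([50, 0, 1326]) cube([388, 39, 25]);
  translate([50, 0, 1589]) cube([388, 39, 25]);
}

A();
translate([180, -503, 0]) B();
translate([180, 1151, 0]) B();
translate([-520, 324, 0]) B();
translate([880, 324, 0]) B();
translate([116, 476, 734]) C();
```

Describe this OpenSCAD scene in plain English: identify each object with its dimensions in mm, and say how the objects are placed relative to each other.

A is a table: top 720 mm (x) × 991 mm (y), 40 mm thick, upper face at z = 734 mm, on four 68×68 mm square legs, each inset 31 mm from the nearest pair of top edges, running from z = 0 to the bottom of the top. Four apron rails, 68 mm thick and 108 mm tall, run between adjacent legs with their top edges flush with the underside of the top and their outer faces flush with the legs' outer faces.

B is a four-legged stool. The seat is 360×343 mm, 32 mm thick, top at z = 412 mm. It stands on four square legs, each 48×48 mm in cross-section, from z = 0 to the seat underside, each flush with a corner of the seat.

C is a wooden ladder with two side rails of 50×39 mm section and 1802 mm height, set 488 mm apart overall. Between them run 6 rectangular rungs (39 mm deep, 25 mm thick), front faces flush with the rails' −y face. The bottom of the first rung is 274 mm above the floor and each subsequent rung is 263 mm higher than the one below.

Four stools sit around the table at the −y, +y, −x, +x sides. The ladder is on top of the table, centred.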